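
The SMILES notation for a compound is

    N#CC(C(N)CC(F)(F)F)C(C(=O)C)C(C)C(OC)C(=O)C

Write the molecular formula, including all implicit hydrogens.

C14H21F3N2O3

Walk through each heavy atom and fill implicit hydrogens from standard valence (C 4, N 3, O 2, S 2, halogen 1):
  atom 1: N, bond orders sum to 3 (valence 3) → 0 H
  atom 2: C, bond orders sum to 4 (valence 4) → 0 H
  atom 3: C, bond orders sum to 3 (valence 4) → 1 H
  atom 4: C, bond orders sum to 3 (valence 4) → 1 H
  atom 5: N, bond orders sum to 1 (valence 3) → 2 H
  atom 6: C, bond orders sum to 2 (valence 4) → 2 H
  atom 7: C, bond orders sum to 4 (valence 4) → 0 H
  atom 8: F (halogen, monovalent) → 0 H
  atom 9: F (halogen, monovalent) → 0 H
  atom 10: F (halogen, monovalent) → 0 H
  atom 11: C, bond orders sum to 3 (valence 4) → 1 H
  atom 12: C, bond orders sum to 4 (valence 4) → 0 H
  atom 13: O, bond orders sum to 2 (valence 2) → 0 H
  atom 14: C, bond orders sum to 1 (valence 4) → 3 H
  atom 15: C, bond orders sum to 3 (valence 4) → 1 H
  atom 16: C, bond orders sum to 1 (valence 4) → 3 H
  atom 17: C, bond orders sum to 3 (valence 4) → 1 H
  atom 18: O, bond orders sum to 2 (valence 2) → 0 H
  atom 19: C, bond orders sum to 1 (valence 4) → 3 H
  atom 20: C, bond orders sum to 4 (valence 4) → 0 H
  atom 21: O, bond orders sum to 2 (valence 2) → 0 H
  atom 22: C, bond orders sum to 1 (valence 4) → 3 H
Totals → C:14, H:21, F:3, N:2, O:3.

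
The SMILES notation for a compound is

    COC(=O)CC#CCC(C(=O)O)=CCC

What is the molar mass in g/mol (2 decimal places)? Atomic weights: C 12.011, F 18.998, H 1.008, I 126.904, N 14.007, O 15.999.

First, the molecular formula is C11H14O4 (counting implicit H from valence).
  C: 11 × 12.011 = 132.121
  H: 14 × 1.008 = 14.112
  O: 4 × 15.999 = 63.996
Sum: 11×12.011 + 14×1.008 + 4×15.999 = 210.229 → 210.23 g/mol.

210.23 g/mol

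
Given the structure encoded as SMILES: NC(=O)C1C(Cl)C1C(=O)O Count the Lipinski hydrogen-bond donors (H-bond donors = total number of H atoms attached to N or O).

3

Donors: find every N or O and count the H atoms it carries.
  atom 1 (N): bond orders sum to 1 → 2 H
  atom 3 (O): bond orders sum to 2 → 0 H
  atom 9 (O): bond orders sum to 2 → 0 H
  atom 10 (O): bond orders sum to 1 → 1 H
Lipinski HBD = 3.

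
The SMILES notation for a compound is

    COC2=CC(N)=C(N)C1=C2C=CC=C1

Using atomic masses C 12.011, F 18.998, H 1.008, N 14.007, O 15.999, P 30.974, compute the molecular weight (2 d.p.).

First, the molecular formula is C11H12N2O (counting implicit H from valence).
  C: 11 × 12.011 = 132.121
  H: 12 × 1.008 = 12.096
  N: 2 × 14.007 = 28.014
  O: 1 × 15.999 = 15.999
Sum: 11×12.011 + 12×1.008 + 2×14.007 + 1×15.999 = 188.230 → 188.23 g/mol.

188.23 g/mol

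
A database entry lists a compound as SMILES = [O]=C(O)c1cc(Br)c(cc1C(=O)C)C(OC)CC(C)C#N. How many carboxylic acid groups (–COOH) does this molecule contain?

1

The carboxylic acid motif appears at heavy-atom position 2 in the SMILES.
Other groups present: 1 ether, 1 ketone, 1 nitrile.
Carboxylic acid count: 1.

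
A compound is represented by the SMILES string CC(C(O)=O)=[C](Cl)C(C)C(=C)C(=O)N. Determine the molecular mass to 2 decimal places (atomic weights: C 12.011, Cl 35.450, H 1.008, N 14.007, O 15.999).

First, the molecular formula is C9H12ClNO3 (counting implicit H from valence).
  C: 9 × 12.011 = 108.099
  Cl: 1 × 35.450 = 35.450
  H: 12 × 1.008 = 12.096
  N: 1 × 14.007 = 14.007
  O: 3 × 15.999 = 47.997
Sum: 9×12.011 + 1×35.450 + 12×1.008 + 1×14.007 + 3×15.999 = 217.649 → 217.65 g/mol.

217.65 g/mol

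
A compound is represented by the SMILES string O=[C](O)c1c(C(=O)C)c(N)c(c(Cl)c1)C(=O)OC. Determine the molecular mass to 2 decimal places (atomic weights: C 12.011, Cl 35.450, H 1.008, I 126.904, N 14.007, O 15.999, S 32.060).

271.65 g/mol

First, the molecular formula is C11H10ClNO5 (counting implicit H from valence).
  C: 11 × 12.011 = 132.121
  Cl: 1 × 35.450 = 35.450
  H: 10 × 1.008 = 10.080
  N: 1 × 14.007 = 14.007
  O: 5 × 15.999 = 79.995
Sum: 11×12.011 + 1×35.450 + 10×1.008 + 1×14.007 + 5×15.999 = 271.653 → 271.65 g/mol.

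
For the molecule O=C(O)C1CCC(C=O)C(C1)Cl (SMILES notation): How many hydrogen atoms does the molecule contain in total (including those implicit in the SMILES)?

Walk through each heavy atom and fill implicit hydrogens from standard valence (C 4, N 3, O 2, S 2, halogen 1):
  atom 1: O, bond orders sum to 2 (valence 2) → 0 H
  atom 2: C, bond orders sum to 4 (valence 4) → 0 H
  atom 3: O, bond orders sum to 1 (valence 2) → 1 H
  atom 4: C, bond orders sum to 3 (valence 4) → 1 H
  atom 5: C, bond orders sum to 2 (valence 4) → 2 H
  atom 6: C, bond orders sum to 2 (valence 4) → 2 H
  atom 7: C, bond orders sum to 3 (valence 4) → 1 H
  atom 8: C, bond orders sum to 3 (valence 4) → 1 H
  atom 9: O, bond orders sum to 2 (valence 2) → 0 H
  atom 10: C, bond orders sum to 3 (valence 4) → 1 H
  atom 11: C, bond orders sum to 2 (valence 4) → 2 H
  atom 12: Cl (halogen, monovalent) → 0 H
Total hydrogens: 11.

11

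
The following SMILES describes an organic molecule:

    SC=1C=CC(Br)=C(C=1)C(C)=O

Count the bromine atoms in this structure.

Scan the SMILES for Br atoms (remember two-letter symbols like Cl and Br are single atoms).
Bromine count: 1.

1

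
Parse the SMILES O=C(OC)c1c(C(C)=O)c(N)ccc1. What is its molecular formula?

C10H11NO3

Walk through each heavy atom and fill implicit hydrogens from standard valence (C 4, N 3, O 2, S 2, halogen 1); for lowercase aromatic atoms, an aromatic c carries 1 H when it has two neighbours and 0 H with three, and aromatic n carries 0 H:
  atom 1: O, bond orders sum to 2 (valence 2) → 0 H
  atom 2: C, bond orders sum to 4 (valence 4) → 0 H
  atom 3: O, bond orders sum to 2 (valence 2) → 0 H
  atom 4: C, bond orders sum to 1 (valence 4) → 3 H
  atom 5: aromatic c, 3 neighbours → 0 H
  atom 6: aromatic c, 3 neighbours → 0 H
  atom 7: C, bond orders sum to 4 (valence 4) → 0 H
  atom 8: C, bond orders sum to 1 (valence 4) → 3 H
  atom 9: O, bond orders sum to 2 (valence 2) → 0 H
  atom 10: aromatic c, 3 neighbours → 0 H
  atom 11: N, bond orders sum to 1 (valence 3) → 2 H
  atom 12: aromatic c, 2 neighbours → 1 H
  atom 13: aromatic c, 2 neighbours → 1 H
  atom 14: aromatic c, 2 neighbours → 1 H
Totals → C:10, H:11, N:1, O:3.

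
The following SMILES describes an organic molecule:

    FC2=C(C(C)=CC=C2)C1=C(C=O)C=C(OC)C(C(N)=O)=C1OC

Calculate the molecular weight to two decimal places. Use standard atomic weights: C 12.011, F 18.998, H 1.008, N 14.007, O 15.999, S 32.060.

317.32 g/mol

First, the molecular formula is C17H16FNO4 (counting implicit H from valence).
  C: 17 × 12.011 = 204.187
  F: 1 × 18.998 = 18.998
  H: 16 × 1.008 = 16.128
  N: 1 × 14.007 = 14.007
  O: 4 × 15.999 = 63.996
Sum: 17×12.011 + 1×18.998 + 16×1.008 + 1×14.007 + 4×15.999 = 317.316 → 317.32 g/mol.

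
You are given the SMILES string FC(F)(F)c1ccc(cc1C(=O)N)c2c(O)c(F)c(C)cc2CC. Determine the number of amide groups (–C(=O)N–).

The amide motif appears at heavy-atom position 11 in the SMILES.
Other groups present: 1 hydroxyl.
Amide count: 1.

1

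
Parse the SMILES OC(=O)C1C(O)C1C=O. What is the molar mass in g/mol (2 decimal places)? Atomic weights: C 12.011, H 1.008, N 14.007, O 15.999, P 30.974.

First, the molecular formula is C5H6O4 (counting implicit H from valence).
  C: 5 × 12.011 = 60.055
  H: 6 × 1.008 = 6.048
  O: 4 × 15.999 = 63.996
Sum: 5×12.011 + 6×1.008 + 4×15.999 = 130.099 → 130.10 g/mol.

130.10 g/mol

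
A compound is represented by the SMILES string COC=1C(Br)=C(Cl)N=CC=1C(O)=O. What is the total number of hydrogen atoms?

5

Walk through each heavy atom and fill implicit hydrogens from standard valence (C 4, N 3, O 2, S 2, halogen 1):
  atom 1: C, bond orders sum to 1 (valence 4) → 3 H
  atom 2: O, bond orders sum to 2 (valence 2) → 0 H
  atom 3: C, bond orders sum to 4 (valence 4) → 0 H
  atom 4: C, bond orders sum to 4 (valence 4) → 0 H
  atom 5: Br (halogen, monovalent) → 0 H
  atom 6: C, bond orders sum to 4 (valence 4) → 0 H
  atom 7: Cl (halogen, monovalent) → 0 H
  atom 8: N, bond orders sum to 3 (valence 3) → 0 H
  atom 9: C, bond orders sum to 3 (valence 4) → 1 H
  atom 10: C, bond orders sum to 4 (valence 4) → 0 H
  atom 11: C, bond orders sum to 4 (valence 4) → 0 H
  atom 12: O, bond orders sum to 1 (valence 2) → 1 H
  atom 13: O, bond orders sum to 2 (valence 2) → 0 H
Total hydrogens: 5.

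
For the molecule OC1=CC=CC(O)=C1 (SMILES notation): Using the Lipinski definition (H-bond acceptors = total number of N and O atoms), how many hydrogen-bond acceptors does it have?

N atoms: 0; O atoms: 2.
Lipinski HBA = 0 + 2 = 2.

2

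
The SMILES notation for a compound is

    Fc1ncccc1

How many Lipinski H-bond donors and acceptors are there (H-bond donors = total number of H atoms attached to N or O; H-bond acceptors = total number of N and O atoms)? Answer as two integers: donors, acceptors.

Donors: find every N or O and count the H atoms it carries.
  atom 3 (N): bond orders sum to 3 → 0 H
Lipinski HBD = 0.
Acceptors: N atoms = 1, O atoms = 0 → HBA = 1.

0, 1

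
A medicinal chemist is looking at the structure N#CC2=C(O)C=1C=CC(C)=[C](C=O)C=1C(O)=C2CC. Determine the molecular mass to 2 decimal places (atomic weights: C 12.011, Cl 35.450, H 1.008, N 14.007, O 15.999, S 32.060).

255.27 g/mol

First, the molecular formula is C15H13NO3 (counting implicit H from valence).
  C: 15 × 12.011 = 180.165
  H: 13 × 1.008 = 13.104
  N: 1 × 14.007 = 14.007
  O: 3 × 15.999 = 47.997
Sum: 15×12.011 + 13×1.008 + 1×14.007 + 3×15.999 = 255.273 → 255.27 g/mol.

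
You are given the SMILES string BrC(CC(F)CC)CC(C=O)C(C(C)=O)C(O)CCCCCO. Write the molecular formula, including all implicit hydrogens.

C17H30BrFO4

Walk through each heavy atom and fill implicit hydrogens from standard valence (C 4, N 3, O 2, S 2, halogen 1):
  atom 1: Br (halogen, monovalent) → 0 H
  atom 2: C, bond orders sum to 3 (valence 4) → 1 H
  atom 3: C, bond orders sum to 2 (valence 4) → 2 H
  atom 4: C, bond orders sum to 3 (valence 4) → 1 H
  atom 5: F (halogen, monovalent) → 0 H
  atom 6: C, bond orders sum to 2 (valence 4) → 2 H
  atom 7: C, bond orders sum to 1 (valence 4) → 3 H
  atom 8: C, bond orders sum to 2 (valence 4) → 2 H
  atom 9: C, bond orders sum to 3 (valence 4) → 1 H
  atom 10: C, bond orders sum to 3 (valence 4) → 1 H
  atom 11: O, bond orders sum to 2 (valence 2) → 0 H
  atom 12: C, bond orders sum to 3 (valence 4) → 1 H
  atom 13: C, bond orders sum to 4 (valence 4) → 0 H
  atom 14: C, bond orders sum to 1 (valence 4) → 3 H
  atom 15: O, bond orders sum to 2 (valence 2) → 0 H
  atom 16: C, bond orders sum to 3 (valence 4) → 1 H
  atom 17: O, bond orders sum to 1 (valence 2) → 1 H
  atom 18: C, bond orders sum to 2 (valence 4) → 2 H
  atom 19: C, bond orders sum to 2 (valence 4) → 2 H
  atom 20: C, bond orders sum to 2 (valence 4) → 2 H
  atom 21: C, bond orders sum to 2 (valence 4) → 2 H
  atom 22: C, bond orders sum to 2 (valence 4) → 2 H
  atom 23: O, bond orders sum to 1 (valence 2) → 1 H
Totals → C:17, H:30, Br:1, F:1, O:4.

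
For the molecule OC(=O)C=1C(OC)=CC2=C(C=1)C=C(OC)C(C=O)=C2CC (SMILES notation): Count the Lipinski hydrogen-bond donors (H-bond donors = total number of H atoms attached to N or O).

Donors: find every N or O and count the H atoms it carries.
  atom 1 (O): bond orders sum to 1 → 1 H
  atom 3 (O): bond orders sum to 2 → 0 H
  atom 6 (O): bond orders sum to 2 → 0 H
  atom 14 (O): bond orders sum to 2 → 0 H
  atom 18 (O): bond orders sum to 2 → 0 H
Lipinski HBD = 1.

1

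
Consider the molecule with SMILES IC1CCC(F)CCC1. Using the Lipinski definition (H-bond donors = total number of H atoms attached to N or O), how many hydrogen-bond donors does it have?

Donors: find every N or O and count the H atoms it carries.
  (no N or O atoms present)
Lipinski HBD = 0.

0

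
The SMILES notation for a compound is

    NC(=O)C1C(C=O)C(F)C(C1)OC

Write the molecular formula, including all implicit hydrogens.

Walk through each heavy atom and fill implicit hydrogens from standard valence (C 4, N 3, O 2, S 2, halogen 1):
  atom 1: N, bond orders sum to 1 (valence 3) → 2 H
  atom 2: C, bond orders sum to 4 (valence 4) → 0 H
  atom 3: O, bond orders sum to 2 (valence 2) → 0 H
  atom 4: C, bond orders sum to 3 (valence 4) → 1 H
  atom 5: C, bond orders sum to 3 (valence 4) → 1 H
  atom 6: C, bond orders sum to 3 (valence 4) → 1 H
  atom 7: O, bond orders sum to 2 (valence 2) → 0 H
  atom 8: C, bond orders sum to 3 (valence 4) → 1 H
  atom 9: F (halogen, monovalent) → 0 H
  atom 10: C, bond orders sum to 3 (valence 4) → 1 H
  atom 11: C, bond orders sum to 2 (valence 4) → 2 H
  atom 12: O, bond orders sum to 2 (valence 2) → 0 H
  atom 13: C, bond orders sum to 1 (valence 4) → 3 H
Totals → C:8, H:12, F:1, N:1, O:3.

C8H12FNO3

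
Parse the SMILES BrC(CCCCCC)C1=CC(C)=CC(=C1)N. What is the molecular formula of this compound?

Walk through each heavy atom and fill implicit hydrogens from standard valence (C 4, N 3, O 2, S 2, halogen 1):
  atom 1: Br (halogen, monovalent) → 0 H
  atom 2: C, bond orders sum to 3 (valence 4) → 1 H
  atom 3: C, bond orders sum to 2 (valence 4) → 2 H
  atom 4: C, bond orders sum to 2 (valence 4) → 2 H
  atom 5: C, bond orders sum to 2 (valence 4) → 2 H
  atom 6: C, bond orders sum to 2 (valence 4) → 2 H
  atom 7: C, bond orders sum to 2 (valence 4) → 2 H
  atom 8: C, bond orders sum to 1 (valence 4) → 3 H
  atom 9: C, bond orders sum to 4 (valence 4) → 0 H
  atom 10: C, bond orders sum to 3 (valence 4) → 1 H
  atom 11: C, bond orders sum to 4 (valence 4) → 0 H
  atom 12: C, bond orders sum to 1 (valence 4) → 3 H
  atom 13: C, bond orders sum to 3 (valence 4) → 1 H
  atom 14: C, bond orders sum to 4 (valence 4) → 0 H
  atom 15: C, bond orders sum to 3 (valence 4) → 1 H
  atom 16: N, bond orders sum to 1 (valence 3) → 2 H
Totals → C:14, H:22, Br:1, N:1.
In Hill order: C14H22BrN.

C14H22BrN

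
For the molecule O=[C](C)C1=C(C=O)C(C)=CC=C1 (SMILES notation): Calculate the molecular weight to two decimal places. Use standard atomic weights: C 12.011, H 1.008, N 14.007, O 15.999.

162.19 g/mol

First, the molecular formula is C10H10O2 (counting implicit H from valence).
  C: 10 × 12.011 = 120.110
  H: 10 × 1.008 = 10.080
  O: 2 × 15.999 = 31.998
Sum: 10×12.011 + 10×1.008 + 2×15.999 = 162.188 → 162.19 g/mol.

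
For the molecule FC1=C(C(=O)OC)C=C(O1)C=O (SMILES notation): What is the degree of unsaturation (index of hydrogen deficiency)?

5

Degree of unsaturation = (number of rings) + (number of π bonds).
Ring closures in the SMILES: 1.
π bonds: 4 double bonds (each 1 DoU) → 4 DoU from unsaturation.
Total DoU = 1 + 4 = 5.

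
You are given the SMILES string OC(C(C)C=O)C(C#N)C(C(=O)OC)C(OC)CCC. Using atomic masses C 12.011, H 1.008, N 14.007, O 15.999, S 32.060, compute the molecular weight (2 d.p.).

First, the molecular formula is C14H23NO5 (counting implicit H from valence).
  C: 14 × 12.011 = 168.154
  H: 23 × 1.008 = 23.184
  N: 1 × 14.007 = 14.007
  O: 5 × 15.999 = 79.995
Sum: 14×12.011 + 23×1.008 + 1×14.007 + 5×15.999 = 285.340 → 285.34 g/mol.

285.34 g/mol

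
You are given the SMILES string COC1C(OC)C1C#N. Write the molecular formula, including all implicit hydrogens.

C6H9NO2

Walk through each heavy atom and fill implicit hydrogens from standard valence (C 4, N 3, O 2, S 2, halogen 1):
  atom 1: C, bond orders sum to 1 (valence 4) → 3 H
  atom 2: O, bond orders sum to 2 (valence 2) → 0 H
  atom 3: C, bond orders sum to 3 (valence 4) → 1 H
  atom 4: C, bond orders sum to 3 (valence 4) → 1 H
  atom 5: O, bond orders sum to 2 (valence 2) → 0 H
  atom 6: C, bond orders sum to 1 (valence 4) → 3 H
  atom 7: C, bond orders sum to 3 (valence 4) → 1 H
  atom 8: C, bond orders sum to 4 (valence 4) → 0 H
  atom 9: N, bond orders sum to 3 (valence 3) → 0 H
Totals → C:6, H:9, N:1, O:2.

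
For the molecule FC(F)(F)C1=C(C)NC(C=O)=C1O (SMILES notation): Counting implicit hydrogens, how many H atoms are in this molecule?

6

Walk through each heavy atom and fill implicit hydrogens from standard valence (C 4, N 3, O 2, S 2, halogen 1):
  atom 1: F (halogen, monovalent) → 0 H
  atom 2: C, bond orders sum to 4 (valence 4) → 0 H
  atom 3: F (halogen, monovalent) → 0 H
  atom 4: F (halogen, monovalent) → 0 H
  atom 5: C, bond orders sum to 4 (valence 4) → 0 H
  atom 6: C, bond orders sum to 4 (valence 4) → 0 H
  atom 7: C, bond orders sum to 1 (valence 4) → 3 H
  atom 8: N, bond orders sum to 2 (valence 3) → 1 H
  atom 9: C, bond orders sum to 4 (valence 4) → 0 H
  atom 10: C, bond orders sum to 3 (valence 4) → 1 H
  atom 11: O, bond orders sum to 2 (valence 2) → 0 H
  atom 12: C, bond orders sum to 4 (valence 4) → 0 H
  atom 13: O, bond orders sum to 1 (valence 2) → 1 H
Total hydrogens: 6.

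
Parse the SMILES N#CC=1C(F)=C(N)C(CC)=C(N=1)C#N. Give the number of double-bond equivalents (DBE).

8

Molecular formula: C9H7FN4.
DoU = (2C + 2 + N − H − X) / 2, where X is the halogen count and O/S are ignored.
    = (2·9 + 2 + 4 − 7 − 1) / 2 = 16 / 2 = 8.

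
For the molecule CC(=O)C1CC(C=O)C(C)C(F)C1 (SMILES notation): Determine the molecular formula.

Walk through each heavy atom and fill implicit hydrogens from standard valence (C 4, N 3, O 2, S 2, halogen 1):
  atom 1: C, bond orders sum to 1 (valence 4) → 3 H
  atom 2: C, bond orders sum to 4 (valence 4) → 0 H
  atom 3: O, bond orders sum to 2 (valence 2) → 0 H
  atom 4: C, bond orders sum to 3 (valence 4) → 1 H
  atom 5: C, bond orders sum to 2 (valence 4) → 2 H
  atom 6: C, bond orders sum to 3 (valence 4) → 1 H
  atom 7: C, bond orders sum to 3 (valence 4) → 1 H
  atom 8: O, bond orders sum to 2 (valence 2) → 0 H
  atom 9: C, bond orders sum to 3 (valence 4) → 1 H
  atom 10: C, bond orders sum to 1 (valence 4) → 3 H
  atom 11: C, bond orders sum to 3 (valence 4) → 1 H
  atom 12: F (halogen, monovalent) → 0 H
  atom 13: C, bond orders sum to 2 (valence 4) → 2 H
Totals → C:10, H:15, F:1, O:2.
In Hill order: C10H15FO2.

C10H15FO2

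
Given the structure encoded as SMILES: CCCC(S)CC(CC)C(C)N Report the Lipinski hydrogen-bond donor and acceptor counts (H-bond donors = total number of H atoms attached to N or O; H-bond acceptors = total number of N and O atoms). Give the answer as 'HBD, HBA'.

2, 1

Donors: find every N or O and count the H atoms it carries.
  atom 12 (N): bond orders sum to 1 → 2 H
Lipinski HBD = 2.
Acceptors: N atoms = 1, O atoms = 0 → HBA = 1.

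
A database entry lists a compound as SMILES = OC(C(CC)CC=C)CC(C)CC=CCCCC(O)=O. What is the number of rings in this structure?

In SMILES, each pair of matching ring-closure digits denotes one ring-closing bond; the number of such bonds equals the number of independent rings.
Ring-closure bonds here: 0.

0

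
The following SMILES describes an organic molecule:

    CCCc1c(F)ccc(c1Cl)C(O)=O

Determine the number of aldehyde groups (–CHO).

Scan the SMILES for the aldehyde motif — none present.
Groups that are present: 1 carboxylic acid.

0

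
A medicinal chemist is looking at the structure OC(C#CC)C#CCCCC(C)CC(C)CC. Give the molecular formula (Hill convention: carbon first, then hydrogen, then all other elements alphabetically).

C16H26O

Walk through each heavy atom and fill implicit hydrogens from standard valence (C 4, N 3, O 2, S 2, halogen 1):
  atom 1: O, bond orders sum to 1 (valence 2) → 1 H
  atom 2: C, bond orders sum to 3 (valence 4) → 1 H
  atom 3: C, bond orders sum to 4 (valence 4) → 0 H
  atom 4: C, bond orders sum to 4 (valence 4) → 0 H
  atom 5: C, bond orders sum to 1 (valence 4) → 3 H
  atom 6: C, bond orders sum to 4 (valence 4) → 0 H
  atom 7: C, bond orders sum to 4 (valence 4) → 0 H
  atom 8: C, bond orders sum to 2 (valence 4) → 2 H
  atom 9: C, bond orders sum to 2 (valence 4) → 2 H
  atom 10: C, bond orders sum to 2 (valence 4) → 2 H
  atom 11: C, bond orders sum to 3 (valence 4) → 1 H
  atom 12: C, bond orders sum to 1 (valence 4) → 3 H
  atom 13: C, bond orders sum to 2 (valence 4) → 2 H
  atom 14: C, bond orders sum to 3 (valence 4) → 1 H
  atom 15: C, bond orders sum to 1 (valence 4) → 3 H
  atom 16: C, bond orders sum to 2 (valence 4) → 2 H
  atom 17: C, bond orders sum to 1 (valence 4) → 3 H
Totals → C:16, H:26, O:1.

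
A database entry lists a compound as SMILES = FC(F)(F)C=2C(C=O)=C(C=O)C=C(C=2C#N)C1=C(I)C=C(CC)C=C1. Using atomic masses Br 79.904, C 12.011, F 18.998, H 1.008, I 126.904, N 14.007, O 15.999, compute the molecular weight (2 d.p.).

457.19 g/mol

First, the molecular formula is C18H11F3INO2 (counting implicit H from valence).
  C: 18 × 12.011 = 216.198
  F: 3 × 18.998 = 56.994
  H: 11 × 1.008 = 11.088
  I: 1 × 126.904 = 126.904
  N: 1 × 14.007 = 14.007
  O: 2 × 15.999 = 31.998
Sum: 18×12.011 + 3×18.998 + 11×1.008 + 1×126.904 + 1×14.007 + 2×15.999 = 457.189 → 457.19 g/mol.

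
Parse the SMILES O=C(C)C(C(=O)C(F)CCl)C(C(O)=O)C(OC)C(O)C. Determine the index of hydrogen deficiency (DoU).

3

Degree of unsaturation = (number of rings) + (number of π bonds).
Ring closures in the SMILES: 0.
π bonds: 3 double bonds (each 1 DoU) → 3 DoU from unsaturation.
Total DoU = 0 + 3 = 3.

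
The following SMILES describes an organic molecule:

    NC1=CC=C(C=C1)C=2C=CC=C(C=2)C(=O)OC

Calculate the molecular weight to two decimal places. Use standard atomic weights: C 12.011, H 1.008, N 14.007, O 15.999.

First, the molecular formula is C14H13NO2 (counting implicit H from valence).
  C: 14 × 12.011 = 168.154
  H: 13 × 1.008 = 13.104
  N: 1 × 14.007 = 14.007
  O: 2 × 15.999 = 31.998
Sum: 14×12.011 + 13×1.008 + 1×14.007 + 2×15.999 = 227.263 → 227.26 g/mol.

227.26 g/mol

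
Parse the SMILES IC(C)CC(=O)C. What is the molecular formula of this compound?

Walk through each heavy atom and fill implicit hydrogens from standard valence (C 4, N 3, O 2, S 2, halogen 1):
  atom 1: I (halogen, monovalent) → 0 H
  atom 2: C, bond orders sum to 3 (valence 4) → 1 H
  atom 3: C, bond orders sum to 1 (valence 4) → 3 H
  atom 4: C, bond orders sum to 2 (valence 4) → 2 H
  atom 5: C, bond orders sum to 4 (valence 4) → 0 H
  atom 6: O, bond orders sum to 2 (valence 2) → 0 H
  atom 7: C, bond orders sum to 1 (valence 4) → 3 H
Totals → C:5, H:9, I:1, O:1.
In Hill order: C5H9IO.

C5H9IO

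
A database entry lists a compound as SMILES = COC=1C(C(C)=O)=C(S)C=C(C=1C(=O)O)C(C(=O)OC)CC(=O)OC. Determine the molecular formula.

C16H18O8S

Walk through each heavy atom and fill implicit hydrogens from standard valence (C 4, N 3, O 2, S 2, halogen 1):
  atom 1: C, bond orders sum to 1 (valence 4) → 3 H
  atom 2: O, bond orders sum to 2 (valence 2) → 0 H
  atom 3: C, bond orders sum to 4 (valence 4) → 0 H
  atom 4: C, bond orders sum to 4 (valence 4) → 0 H
  atom 5: C, bond orders sum to 4 (valence 4) → 0 H
  atom 6: C, bond orders sum to 1 (valence 4) → 3 H
  atom 7: O, bond orders sum to 2 (valence 2) → 0 H
  atom 8: C, bond orders sum to 4 (valence 4) → 0 H
  atom 9: S, bond orders sum to 1 (valence 2) → 1 H
  atom 10: C, bond orders sum to 3 (valence 4) → 1 H
  atom 11: C, bond orders sum to 4 (valence 4) → 0 H
  atom 12: C, bond orders sum to 4 (valence 4) → 0 H
  atom 13: C, bond orders sum to 4 (valence 4) → 0 H
  atom 14: O, bond orders sum to 2 (valence 2) → 0 H
  atom 15: O, bond orders sum to 1 (valence 2) → 1 H
  atom 16: C, bond orders sum to 3 (valence 4) → 1 H
  atom 17: C, bond orders sum to 4 (valence 4) → 0 H
  atom 18: O, bond orders sum to 2 (valence 2) → 0 H
  atom 19: O, bond orders sum to 2 (valence 2) → 0 H
  atom 20: C, bond orders sum to 1 (valence 4) → 3 H
  atom 21: C, bond orders sum to 2 (valence 4) → 2 H
  atom 22: C, bond orders sum to 4 (valence 4) → 0 H
  atom 23: O, bond orders sum to 2 (valence 2) → 0 H
  atom 24: O, bond orders sum to 2 (valence 2) → 0 H
  atom 25: C, bond orders sum to 1 (valence 4) → 3 H
Totals → C:16, H:18, O:8, S:1.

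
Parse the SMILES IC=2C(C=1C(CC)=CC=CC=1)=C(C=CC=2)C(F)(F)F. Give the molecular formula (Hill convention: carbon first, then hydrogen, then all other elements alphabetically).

C15H12F3I

Walk through each heavy atom and fill implicit hydrogens from standard valence (C 4, N 3, O 2, S 2, halogen 1):
  atom 1: I (halogen, monovalent) → 0 H
  atom 2: C, bond orders sum to 4 (valence 4) → 0 H
  atom 3: C, bond orders sum to 4 (valence 4) → 0 H
  atom 4: C, bond orders sum to 4 (valence 4) → 0 H
  atom 5: C, bond orders sum to 4 (valence 4) → 0 H
  atom 6: C, bond orders sum to 2 (valence 4) → 2 H
  atom 7: C, bond orders sum to 1 (valence 4) → 3 H
  atom 8: C, bond orders sum to 3 (valence 4) → 1 H
  atom 9: C, bond orders sum to 3 (valence 4) → 1 H
  atom 10: C, bond orders sum to 3 (valence 4) → 1 H
  atom 11: C, bond orders sum to 3 (valence 4) → 1 H
  atom 12: C, bond orders sum to 4 (valence 4) → 0 H
  atom 13: C, bond orders sum to 3 (valence 4) → 1 H
  atom 14: C, bond orders sum to 3 (valence 4) → 1 H
  atom 15: C, bond orders sum to 3 (valence 4) → 1 H
  atom 16: C, bond orders sum to 4 (valence 4) → 0 H
  atom 17: F (halogen, monovalent) → 0 H
  atom 18: F (halogen, monovalent) → 0 H
  atom 19: F (halogen, monovalent) → 0 H
Totals → C:15, H:12, F:3, I:1.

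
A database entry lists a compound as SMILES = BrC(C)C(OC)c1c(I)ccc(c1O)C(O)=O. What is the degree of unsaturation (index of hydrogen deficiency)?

Molecular formula: C11H12BrIO4.
DoU = (2C + 2 + N − H − X) / 2, where X is the halogen count and O/S are ignored.
    = (2·11 + 2 + 0 − 12 − 2) / 2 = 10 / 2 = 5.

5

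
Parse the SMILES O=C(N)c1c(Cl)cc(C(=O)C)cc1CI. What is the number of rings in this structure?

In SMILES, each pair of matching ring-closure digits denotes one ring-closing bond; the number of such bonds equals the number of independent rings.
Ring-closure bonds here: 1.

1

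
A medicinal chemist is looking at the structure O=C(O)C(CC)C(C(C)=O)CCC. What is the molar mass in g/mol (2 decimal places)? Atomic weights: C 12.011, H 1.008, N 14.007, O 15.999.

186.25 g/mol

First, the molecular formula is C10H18O3 (counting implicit H from valence).
  C: 10 × 12.011 = 120.110
  H: 18 × 1.008 = 18.144
  O: 3 × 15.999 = 47.997
Sum: 10×12.011 + 18×1.008 + 3×15.999 = 186.251 → 186.25 g/mol.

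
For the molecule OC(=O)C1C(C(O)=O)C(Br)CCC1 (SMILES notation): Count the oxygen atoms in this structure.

Scan the SMILES for O atoms (remember two-letter symbols like Cl and Br are single atoms).
Oxygen count: 4.

4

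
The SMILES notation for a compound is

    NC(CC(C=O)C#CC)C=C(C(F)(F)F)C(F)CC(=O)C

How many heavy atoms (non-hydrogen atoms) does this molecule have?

Every atom symbol written in the SMILES (organic subset) is one heavy atom; implicit H are not written.
Heavy atoms by element → C:14, F:4, N:1, O:2.
Total: 21.

21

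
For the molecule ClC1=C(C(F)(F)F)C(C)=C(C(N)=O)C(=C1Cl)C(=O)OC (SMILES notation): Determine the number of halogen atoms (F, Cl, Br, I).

Halogen atoms appear at heavy-atom positions 1, 5, 6, 7, 16 (2×Cl, 3×F).
Other groups present: 1 amide, 1 ester.
Halogen count: 5.

5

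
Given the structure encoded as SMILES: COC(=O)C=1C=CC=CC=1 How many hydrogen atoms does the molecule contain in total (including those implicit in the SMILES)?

8

Walk through each heavy atom and fill implicit hydrogens from standard valence (C 4, N 3, O 2, S 2, halogen 1):
  atom 1: C, bond orders sum to 1 (valence 4) → 3 H
  atom 2: O, bond orders sum to 2 (valence 2) → 0 H
  atom 3: C, bond orders sum to 4 (valence 4) → 0 H
  atom 4: O, bond orders sum to 2 (valence 2) → 0 H
  atom 5: C, bond orders sum to 4 (valence 4) → 0 H
  atom 6: C, bond orders sum to 3 (valence 4) → 1 H
  atom 7: C, bond orders sum to 3 (valence 4) → 1 H
  atom 8: C, bond orders sum to 3 (valence 4) → 1 H
  atom 9: C, bond orders sum to 3 (valence 4) → 1 H
  atom 10: C, bond orders sum to 3 (valence 4) → 1 H
Total hydrogens: 8.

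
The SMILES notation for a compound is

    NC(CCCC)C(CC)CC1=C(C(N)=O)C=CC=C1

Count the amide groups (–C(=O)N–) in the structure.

The amide motif appears at heavy-atom position 13 in the SMILES.
Other groups present: 1 primary amine.
Amide count: 1.

1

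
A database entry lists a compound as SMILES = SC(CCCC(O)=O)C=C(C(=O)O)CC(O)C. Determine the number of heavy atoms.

17

Every atom symbol written in the SMILES (organic subset) is one heavy atom; implicit H are not written.
Heavy atoms by element → C:11, O:5, S:1.
Total: 17.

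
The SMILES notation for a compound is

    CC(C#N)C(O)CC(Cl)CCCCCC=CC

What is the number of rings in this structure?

0

In SMILES, each pair of matching ring-closure digits denotes one ring-closing bond; the number of such bonds equals the number of independent rings.
Ring-closure bonds here: 0.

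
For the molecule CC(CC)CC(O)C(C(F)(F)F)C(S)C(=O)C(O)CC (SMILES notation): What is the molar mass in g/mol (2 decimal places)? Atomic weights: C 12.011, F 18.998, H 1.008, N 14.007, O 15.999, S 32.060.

First, the molecular formula is C13H23F3O3S (counting implicit H from valence).
  C: 13 × 12.011 = 156.143
  F: 3 × 18.998 = 56.994
  H: 23 × 1.008 = 23.184
  O: 3 × 15.999 = 47.997
  S: 1 × 32.060 = 32.060
Sum: 13×12.011 + 3×18.998 + 23×1.008 + 3×15.999 + 1×32.060 = 316.378 → 316.38 g/mol.

316.38 g/mol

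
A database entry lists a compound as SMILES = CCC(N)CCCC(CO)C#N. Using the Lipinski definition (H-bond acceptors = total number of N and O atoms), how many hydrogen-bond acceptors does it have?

3

N atoms: 2; O atoms: 1.
Lipinski HBA = 2 + 1 = 3.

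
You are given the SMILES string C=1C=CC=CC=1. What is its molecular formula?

Walk through each heavy atom and fill implicit hydrogens from standard valence (C 4, N 3, O 2, S 2, halogen 1):
  atom 1: C, bond orders sum to 3 (valence 4) → 1 H
  atom 2: C, bond orders sum to 3 (valence 4) → 1 H
  atom 3: C, bond orders sum to 3 (valence 4) → 1 H
  atom 4: C, bond orders sum to 3 (valence 4) → 1 H
  atom 5: C, bond orders sum to 3 (valence 4) → 1 H
  atom 6: C, bond orders sum to 3 (valence 4) → 1 H
Totals → C:6, H:6.

C6H6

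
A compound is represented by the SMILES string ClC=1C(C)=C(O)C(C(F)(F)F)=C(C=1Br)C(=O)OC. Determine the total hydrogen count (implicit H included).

Walk through each heavy atom and fill implicit hydrogens from standard valence (C 4, N 3, O 2, S 2, halogen 1):
  atom 1: Cl (halogen, monovalent) → 0 H
  atom 2: C, bond orders sum to 4 (valence 4) → 0 H
  atom 3: C, bond orders sum to 4 (valence 4) → 0 H
  atom 4: C, bond orders sum to 1 (valence 4) → 3 H
  atom 5: C, bond orders sum to 4 (valence 4) → 0 H
  atom 6: O, bond orders sum to 1 (valence 2) → 1 H
  atom 7: C, bond orders sum to 4 (valence 4) → 0 H
  atom 8: C, bond orders sum to 4 (valence 4) → 0 H
  atom 9: F (halogen, monovalent) → 0 H
  atom 10: F (halogen, monovalent) → 0 H
  atom 11: F (halogen, monovalent) → 0 H
  atom 12: C, bond orders sum to 4 (valence 4) → 0 H
  atom 13: C, bond orders sum to 4 (valence 4) → 0 H
  atom 14: Br (halogen, monovalent) → 0 H
  atom 15: C, bond orders sum to 4 (valence 4) → 0 H
  atom 16: O, bond orders sum to 2 (valence 2) → 0 H
  atom 17: O, bond orders sum to 2 (valence 2) → 0 H
  atom 18: C, bond orders sum to 1 (valence 4) → 3 H
Total hydrogens: 7.

7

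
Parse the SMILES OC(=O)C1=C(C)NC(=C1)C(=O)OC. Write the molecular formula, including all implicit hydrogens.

C8H9NO4

Walk through each heavy atom and fill implicit hydrogens from standard valence (C 4, N 3, O 2, S 2, halogen 1):
  atom 1: O, bond orders sum to 1 (valence 2) → 1 H
  atom 2: C, bond orders sum to 4 (valence 4) → 0 H
  atom 3: O, bond orders sum to 2 (valence 2) → 0 H
  atom 4: C, bond orders sum to 4 (valence 4) → 0 H
  atom 5: C, bond orders sum to 4 (valence 4) → 0 H
  atom 6: C, bond orders sum to 1 (valence 4) → 3 H
  atom 7: N, bond orders sum to 2 (valence 3) → 1 H
  atom 8: C, bond orders sum to 4 (valence 4) → 0 H
  atom 9: C, bond orders sum to 3 (valence 4) → 1 H
  atom 10: C, bond orders sum to 4 (valence 4) → 0 H
  atom 11: O, bond orders sum to 2 (valence 2) → 0 H
  atom 12: O, bond orders sum to 2 (valence 2) → 0 H
  atom 13: C, bond orders sum to 1 (valence 4) → 3 H
Totals → C:8, H:9, N:1, O:4.
In Hill order: C8H9NO4.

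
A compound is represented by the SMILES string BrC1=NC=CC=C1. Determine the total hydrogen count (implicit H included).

Walk through each heavy atom and fill implicit hydrogens from standard valence (C 4, N 3, O 2, S 2, halogen 1):
  atom 1: Br (halogen, monovalent) → 0 H
  atom 2: C, bond orders sum to 4 (valence 4) → 0 H
  atom 3: N, bond orders sum to 3 (valence 3) → 0 H
  atom 4: C, bond orders sum to 3 (valence 4) → 1 H
  atom 5: C, bond orders sum to 3 (valence 4) → 1 H
  atom 6: C, bond orders sum to 3 (valence 4) → 1 H
  atom 7: C, bond orders sum to 3 (valence 4) → 1 H
Total hydrogens: 4.

4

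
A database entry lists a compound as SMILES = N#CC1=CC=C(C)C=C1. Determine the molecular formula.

C8H7N

Walk through each heavy atom and fill implicit hydrogens from standard valence (C 4, N 3, O 2, S 2, halogen 1):
  atom 1: N, bond orders sum to 3 (valence 3) → 0 H
  atom 2: C, bond orders sum to 4 (valence 4) → 0 H
  atom 3: C, bond orders sum to 4 (valence 4) → 0 H
  atom 4: C, bond orders sum to 3 (valence 4) → 1 H
  atom 5: C, bond orders sum to 3 (valence 4) → 1 H
  atom 6: C, bond orders sum to 4 (valence 4) → 0 H
  atom 7: C, bond orders sum to 1 (valence 4) → 3 H
  atom 8: C, bond orders sum to 3 (valence 4) → 1 H
  atom 9: C, bond orders sum to 3 (valence 4) → 1 H
Totals → C:8, H:7, N:1.
In Hill order: C8H7N.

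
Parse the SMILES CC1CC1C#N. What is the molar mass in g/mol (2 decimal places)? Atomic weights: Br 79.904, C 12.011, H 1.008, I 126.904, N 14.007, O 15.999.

First, the molecular formula is C5H7N (counting implicit H from valence).
  C: 5 × 12.011 = 60.055
  H: 7 × 1.008 = 7.056
  N: 1 × 14.007 = 14.007
Sum: 5×12.011 + 7×1.008 + 1×14.007 = 81.118 → 81.12 g/mol.

81.12 g/mol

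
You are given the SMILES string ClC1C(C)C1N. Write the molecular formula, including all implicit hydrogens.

C4H8ClN

Walk through each heavy atom and fill implicit hydrogens from standard valence (C 4, N 3, O 2, S 2, halogen 1):
  atom 1: Cl (halogen, monovalent) → 0 H
  atom 2: C, bond orders sum to 3 (valence 4) → 1 H
  atom 3: C, bond orders sum to 3 (valence 4) → 1 H
  atom 4: C, bond orders sum to 1 (valence 4) → 3 H
  atom 5: C, bond orders sum to 3 (valence 4) → 1 H
  atom 6: N, bond orders sum to 1 (valence 3) → 2 H
Totals → C:4, H:8, Cl:1, N:1.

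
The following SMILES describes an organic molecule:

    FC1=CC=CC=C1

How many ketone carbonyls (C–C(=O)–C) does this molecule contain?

Scan the SMILES for the ketone motif — none present.

0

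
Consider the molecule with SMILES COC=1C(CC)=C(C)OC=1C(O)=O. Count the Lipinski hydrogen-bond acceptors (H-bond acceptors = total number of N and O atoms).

4

N atoms: 0; O atoms: 4.
Lipinski HBA = 0 + 4 = 4.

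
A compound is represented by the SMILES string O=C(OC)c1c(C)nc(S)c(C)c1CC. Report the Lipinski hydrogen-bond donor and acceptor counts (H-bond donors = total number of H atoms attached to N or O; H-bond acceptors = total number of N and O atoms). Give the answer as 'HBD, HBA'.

Donors: find every N or O and count the H atoms it carries.
  atom 1 (O): bond orders sum to 2 → 0 H
  atom 3 (O): bond orders sum to 2 → 0 H
  atom 8 (N): bond orders sum to 3 → 0 H
Lipinski HBD = 0.
Acceptors: N atoms = 1, O atoms = 2 → HBA = 3.

0, 3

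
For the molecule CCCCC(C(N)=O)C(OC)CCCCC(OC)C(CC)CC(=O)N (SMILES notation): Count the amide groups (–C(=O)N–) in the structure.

2

The amide motif appears at heavy-atom positions 6, 23 in the SMILES.
Other groups present: 2 ether.
Amide count: 2.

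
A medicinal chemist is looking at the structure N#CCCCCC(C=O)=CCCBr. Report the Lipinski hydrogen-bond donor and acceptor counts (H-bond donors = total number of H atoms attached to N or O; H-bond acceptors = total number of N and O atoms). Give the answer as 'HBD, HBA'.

Donors: find every N or O and count the H atoms it carries.
  atom 1 (N): bond orders sum to 3 → 0 H
  atom 9 (O): bond orders sum to 2 → 0 H
Lipinski HBD = 0.
Acceptors: N atoms = 1, O atoms = 1 → HBA = 2.

0, 2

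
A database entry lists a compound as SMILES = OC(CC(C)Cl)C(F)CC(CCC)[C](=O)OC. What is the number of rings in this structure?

0

In SMILES, each pair of matching ring-closure digits denotes one ring-closing bond; the number of such bonds equals the number of independent rings.
Ring-closure bonds here: 0.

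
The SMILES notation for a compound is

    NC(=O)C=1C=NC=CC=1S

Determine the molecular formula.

Walk through each heavy atom and fill implicit hydrogens from standard valence (C 4, N 3, O 2, S 2, halogen 1):
  atom 1: N, bond orders sum to 1 (valence 3) → 2 H
  atom 2: C, bond orders sum to 4 (valence 4) → 0 H
  atom 3: O, bond orders sum to 2 (valence 2) → 0 H
  atom 4: C, bond orders sum to 4 (valence 4) → 0 H
  atom 5: C, bond orders sum to 3 (valence 4) → 1 H
  atom 6: N, bond orders sum to 3 (valence 3) → 0 H
  atom 7: C, bond orders sum to 3 (valence 4) → 1 H
  atom 8: C, bond orders sum to 3 (valence 4) → 1 H
  atom 9: C, bond orders sum to 4 (valence 4) → 0 H
  atom 10: S, bond orders sum to 1 (valence 2) → 1 H
Totals → C:6, H:6, N:2, O:1, S:1.
In Hill order: C6H6N2OS.

C6H6N2OS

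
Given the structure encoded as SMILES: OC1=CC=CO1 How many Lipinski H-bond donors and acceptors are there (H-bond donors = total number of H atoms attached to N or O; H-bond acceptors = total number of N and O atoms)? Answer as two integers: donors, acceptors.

1, 2

Donors: find every N or O and count the H atoms it carries.
  atom 1 (O): bond orders sum to 1 → 1 H
  atom 6 (O): bond orders sum to 2 → 0 H
Lipinski HBD = 1.
Acceptors: N atoms = 0, O atoms = 2 → HBA = 2.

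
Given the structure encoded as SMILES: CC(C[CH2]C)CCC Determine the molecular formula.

Walk through each heavy atom and fill implicit hydrogens from standard valence (C 4, N 3, O 2, S 2, halogen 1):
  atom 1: C, bond orders sum to 1 (valence 4) → 3 H
  atom 2: C, bond orders sum to 3 (valence 4) → 1 H
  atom 3: C, bond orders sum to 2 (valence 4) → 2 H
  atom 4: C with explicit H count 2
  atom 5: C, bond orders sum to 1 (valence 4) → 3 H
  atom 6: C, bond orders sum to 2 (valence 4) → 2 H
  atom 7: C, bond orders sum to 2 (valence 4) → 2 H
  atom 8: C, bond orders sum to 1 (valence 4) → 3 H
Totals → C:8, H:18.
In Hill order: C8H18.

C8H18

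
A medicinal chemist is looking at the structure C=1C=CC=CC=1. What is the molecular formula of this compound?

Walk through each heavy atom and fill implicit hydrogens from standard valence (C 4, N 3, O 2, S 2, halogen 1):
  atom 1: C, bond orders sum to 3 (valence 4) → 1 H
  atom 2: C, bond orders sum to 3 (valence 4) → 1 H
  atom 3: C, bond orders sum to 3 (valence 4) → 1 H
  atom 4: C, bond orders sum to 3 (valence 4) → 1 H
  atom 5: C, bond orders sum to 3 (valence 4) → 1 H
  atom 6: C, bond orders sum to 3 (valence 4) → 1 H
Totals → C:6, H:6.
In Hill order: C6H6.

C6H6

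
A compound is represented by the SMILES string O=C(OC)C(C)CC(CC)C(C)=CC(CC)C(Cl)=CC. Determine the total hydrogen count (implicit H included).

29

Walk through each heavy atom and fill implicit hydrogens from standard valence (C 4, N 3, O 2, S 2, halogen 1):
  atom 1: O, bond orders sum to 2 (valence 2) → 0 H
  atom 2: C, bond orders sum to 4 (valence 4) → 0 H
  atom 3: O, bond orders sum to 2 (valence 2) → 0 H
  atom 4: C, bond orders sum to 1 (valence 4) → 3 H
  atom 5: C, bond orders sum to 3 (valence 4) → 1 H
  atom 6: C, bond orders sum to 1 (valence 4) → 3 H
  atom 7: C, bond orders sum to 2 (valence 4) → 2 H
  atom 8: C, bond orders sum to 3 (valence 4) → 1 H
  atom 9: C, bond orders sum to 2 (valence 4) → 2 H
  atom 10: C, bond orders sum to 1 (valence 4) → 3 H
  atom 11: C, bond orders sum to 4 (valence 4) → 0 H
  atom 12: C, bond orders sum to 1 (valence 4) → 3 H
  atom 13: C, bond orders sum to 3 (valence 4) → 1 H
  atom 14: C, bond orders sum to 3 (valence 4) → 1 H
  atom 15: C, bond orders sum to 2 (valence 4) → 2 H
  atom 16: C, bond orders sum to 1 (valence 4) → 3 H
  atom 17: C, bond orders sum to 4 (valence 4) → 0 H
  atom 18: Cl (halogen, monovalent) → 0 H
  atom 19: C, bond orders sum to 3 (valence 4) → 1 H
  atom 20: C, bond orders sum to 1 (valence 4) → 3 H
Total hydrogens: 29.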